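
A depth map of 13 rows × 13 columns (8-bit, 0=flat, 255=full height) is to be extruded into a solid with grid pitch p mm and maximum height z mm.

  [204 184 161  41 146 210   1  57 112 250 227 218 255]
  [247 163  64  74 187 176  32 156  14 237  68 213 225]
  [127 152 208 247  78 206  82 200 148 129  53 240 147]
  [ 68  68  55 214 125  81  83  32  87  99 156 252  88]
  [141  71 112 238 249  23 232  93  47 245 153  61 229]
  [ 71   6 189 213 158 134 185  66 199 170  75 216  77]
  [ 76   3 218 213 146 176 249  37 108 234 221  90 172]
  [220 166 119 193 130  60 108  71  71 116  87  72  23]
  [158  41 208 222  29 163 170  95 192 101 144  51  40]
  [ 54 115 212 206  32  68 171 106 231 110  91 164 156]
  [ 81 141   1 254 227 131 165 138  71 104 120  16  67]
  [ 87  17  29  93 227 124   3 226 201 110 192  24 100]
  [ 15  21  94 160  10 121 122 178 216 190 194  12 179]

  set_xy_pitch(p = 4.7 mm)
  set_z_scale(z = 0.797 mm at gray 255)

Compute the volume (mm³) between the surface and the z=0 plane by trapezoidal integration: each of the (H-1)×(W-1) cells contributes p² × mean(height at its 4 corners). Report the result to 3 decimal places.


1304.257

height_mm = gray/255 × 0.797; cell vol = 4.7² × mean(4 corners)
unit = 4.7² × 0.797 / (4×255) = 0.0172605 mm³ per gray-sum
row 0: Σ corner-gray over 12 cells = 6913  → 119.3220
row 1: Σ corner-gray over 12 cells = 7000  → 120.8236
row 2: Σ corner-gray over 12 cells = 6420  → 110.8125
row 3: Σ corner-gray over 12 cells = 6078  → 104.9094
row 4: Σ corner-gray over 12 cells = 6788  → 117.1644
row 5: Σ corner-gray over 12 cells = 7008  → 120.9617
row 6: Σ corner-gray over 12 cells = 6267  → 108.1717
row 7: Σ corner-gray over 12 cells = 5659  → 97.6773
row 8: Σ corner-gray over 12 cells = 6252  → 107.9128
row 9: Σ corner-gray over 12 cells = 6106  → 105.3927
row 10: Σ corner-gray over 12 cells = 5563  → 96.0203
row 11: Σ corner-gray over 12 cells = 5509  → 95.0882
Σ rows: total corner-gray = 75563  → 1304.2566 mm³


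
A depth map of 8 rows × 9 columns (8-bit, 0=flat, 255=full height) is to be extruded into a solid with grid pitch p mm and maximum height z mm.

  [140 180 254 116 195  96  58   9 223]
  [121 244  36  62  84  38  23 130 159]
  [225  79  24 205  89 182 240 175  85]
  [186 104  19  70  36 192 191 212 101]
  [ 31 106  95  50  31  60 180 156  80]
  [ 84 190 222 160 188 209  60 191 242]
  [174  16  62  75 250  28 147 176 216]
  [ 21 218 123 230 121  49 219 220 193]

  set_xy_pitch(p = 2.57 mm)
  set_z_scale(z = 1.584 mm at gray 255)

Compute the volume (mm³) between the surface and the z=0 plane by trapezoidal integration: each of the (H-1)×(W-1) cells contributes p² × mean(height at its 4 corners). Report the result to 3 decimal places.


height_mm = gray/255 × 1.584; cell vol = 2.57² × mean(4 corners)
unit = 2.57² × 1.584 / (4×255) = 0.010257 mm³ per gray-sum
row 0: Σ corner-gray over 8 cells = 3693  → 37.8792
row 1: Σ corner-gray over 8 cells = 3812  → 39.0998
row 2: Σ corner-gray over 8 cells = 4233  → 43.4180
row 3: Σ corner-gray over 8 cells = 3402  → 34.8944
row 4: Σ corner-gray over 8 cells = 4233  → 43.4180
row 5: Σ corner-gray over 8 cells = 4664  → 47.8387
row 6: Σ corner-gray over 8 cells = 4472  → 45.8694
Σ rows: total corner-gray = 28509  → 292.4174 mm³

292.417


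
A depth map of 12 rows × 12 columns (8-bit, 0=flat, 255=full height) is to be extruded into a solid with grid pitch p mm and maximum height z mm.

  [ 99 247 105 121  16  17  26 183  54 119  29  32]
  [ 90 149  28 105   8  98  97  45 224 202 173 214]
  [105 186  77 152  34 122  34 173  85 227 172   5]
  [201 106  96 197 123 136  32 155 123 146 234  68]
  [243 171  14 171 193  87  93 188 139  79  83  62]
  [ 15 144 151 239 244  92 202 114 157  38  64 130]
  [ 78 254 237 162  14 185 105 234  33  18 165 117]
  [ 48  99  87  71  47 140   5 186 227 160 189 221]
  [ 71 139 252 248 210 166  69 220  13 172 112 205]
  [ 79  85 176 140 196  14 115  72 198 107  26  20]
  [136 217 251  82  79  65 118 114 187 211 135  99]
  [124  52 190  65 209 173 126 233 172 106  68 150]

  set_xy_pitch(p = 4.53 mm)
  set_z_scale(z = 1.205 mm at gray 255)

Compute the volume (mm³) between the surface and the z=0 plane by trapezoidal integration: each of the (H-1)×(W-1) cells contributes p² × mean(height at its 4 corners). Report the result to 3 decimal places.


height_mm = gray/255 × 1.205; cell vol = 4.53² × mean(4 corners)
unit = 4.53² × 1.205 / (4×255) = 0.0242428 mm³ per gray-sum
row 0: Σ corner-gray over 11 cells = 4527  → 109.7473
row 1: Σ corner-gray over 11 cells = 5196  → 125.9657
row 2: Σ corner-gray over 11 cells = 5599  → 135.7356
row 3: Σ corner-gray over 11 cells = 5706  → 138.3296
row 4: Σ corner-gray over 11 cells = 5776  → 140.0266
row 5: Σ corner-gray over 11 cells = 6044  → 146.5237
row 6: Σ corner-gray over 11 cells = 5700  → 138.1841
row 7: Σ corner-gray over 11 cells = 6169  → 149.5540
row 8: Σ corner-gray over 11 cells = 5835  → 141.4569
row 9: Σ corner-gray over 11 cells = 5510  → 133.5780
row 10: Σ corner-gray over 11 cells = 6215  → 150.6692
Σ rows: total corner-gray = 62277  → 1509.7706 mm³

1509.771


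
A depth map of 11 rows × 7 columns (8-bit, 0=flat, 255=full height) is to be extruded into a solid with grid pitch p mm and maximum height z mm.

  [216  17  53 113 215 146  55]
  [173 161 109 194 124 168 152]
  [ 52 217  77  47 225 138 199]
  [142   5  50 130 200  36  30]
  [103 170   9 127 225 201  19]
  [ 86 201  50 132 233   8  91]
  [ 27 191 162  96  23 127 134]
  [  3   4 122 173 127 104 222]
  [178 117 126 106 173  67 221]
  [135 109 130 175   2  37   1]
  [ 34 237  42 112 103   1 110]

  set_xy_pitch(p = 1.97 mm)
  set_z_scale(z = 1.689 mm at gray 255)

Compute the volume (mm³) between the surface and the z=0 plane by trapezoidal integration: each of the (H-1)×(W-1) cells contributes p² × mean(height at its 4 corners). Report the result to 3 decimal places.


180.329

height_mm = gray/255 × 1.689; cell vol = 1.97² × mean(4 corners)
unit = 1.97² × 1.689 / (4×255) = 0.00642631 mm³ per gray-sum
row 0: Σ corner-gray over 6 cells = 3196  → 20.5385
row 1: Σ corner-gray over 6 cells = 3496  → 22.4664
row 2: Σ corner-gray over 6 cells = 2673  → 17.1775
row 3: Σ corner-gray over 6 cells = 2600  → 16.7084
row 4: Σ corner-gray over 6 cells = 3011  → 19.3496
row 5: Σ corner-gray over 6 cells = 2784  → 17.8909
row 6: Σ corner-gray over 6 cells = 2644  → 16.9912
row 7: Σ corner-gray over 6 cells = 2862  → 18.3921
row 8: Σ corner-gray over 6 cells = 2619  → 16.8305
row 9: Σ corner-gray over 6 cells = 2176  → 13.9837
Σ rows: total corner-gray = 28061  → 180.3288 mm³


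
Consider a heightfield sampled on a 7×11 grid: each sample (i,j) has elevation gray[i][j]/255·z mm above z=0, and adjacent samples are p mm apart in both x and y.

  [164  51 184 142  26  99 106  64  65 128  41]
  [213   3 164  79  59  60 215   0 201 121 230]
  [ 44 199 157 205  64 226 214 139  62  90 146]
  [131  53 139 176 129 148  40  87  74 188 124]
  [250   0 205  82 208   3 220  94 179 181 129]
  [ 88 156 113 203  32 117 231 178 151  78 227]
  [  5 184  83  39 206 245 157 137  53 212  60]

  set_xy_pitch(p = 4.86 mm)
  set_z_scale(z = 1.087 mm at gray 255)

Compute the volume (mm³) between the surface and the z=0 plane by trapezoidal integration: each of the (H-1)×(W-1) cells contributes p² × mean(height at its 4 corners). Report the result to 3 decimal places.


772.450

height_mm = gray/255 × 1.087; cell vol = 4.86² × mean(4 corners)
unit = 4.86² × 1.087 / (4×255) = 0.0251711 mm³ per gray-sum
row 0: Σ corner-gray over 10 cells = 4182  → 105.2655
row 1: Σ corner-gray over 10 cells = 5149  → 129.6059
row 2: Σ corner-gray over 10 cells = 5225  → 131.5189
row 3: Σ corner-gray over 10 cells = 5046  → 127.0133
row 4: Σ corner-gray over 10 cells = 5556  → 139.8505
row 5: Σ corner-gray over 10 cells = 5530  → 139.1961
Σ rows: total corner-gray = 30688  → 772.4502 mm³


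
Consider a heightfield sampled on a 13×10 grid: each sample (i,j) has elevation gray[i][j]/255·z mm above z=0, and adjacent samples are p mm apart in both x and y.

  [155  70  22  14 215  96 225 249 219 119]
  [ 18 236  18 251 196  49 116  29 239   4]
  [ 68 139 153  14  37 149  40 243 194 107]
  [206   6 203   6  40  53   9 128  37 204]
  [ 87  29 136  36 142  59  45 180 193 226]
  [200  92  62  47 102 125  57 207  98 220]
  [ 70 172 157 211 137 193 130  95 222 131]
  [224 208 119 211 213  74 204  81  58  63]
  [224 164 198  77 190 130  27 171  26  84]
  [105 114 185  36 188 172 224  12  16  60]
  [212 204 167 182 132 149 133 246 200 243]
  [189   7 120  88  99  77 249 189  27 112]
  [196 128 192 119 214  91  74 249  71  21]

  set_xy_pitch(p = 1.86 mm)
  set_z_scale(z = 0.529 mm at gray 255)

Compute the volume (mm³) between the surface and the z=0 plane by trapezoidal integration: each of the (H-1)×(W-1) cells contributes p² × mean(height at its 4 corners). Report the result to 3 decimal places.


97.996

height_mm = gray/255 × 0.529; cell vol = 1.86² × mean(4 corners)
unit = 1.86² × 0.529 / (4×255) = 0.00179424 mm³ per gray-sum
row 0: Σ corner-gray over 9 cells = 4784  → 8.5837
row 1: Σ corner-gray over 9 cells = 4403  → 7.9001
row 2: Σ corner-gray over 9 cells = 3487  → 6.2565
row 3: Σ corner-gray over 9 cells = 3327  → 5.9694
row 4: Σ corner-gray over 9 cells = 3953  → 7.0926
row 5: Σ corner-gray over 9 cells = 4835  → 8.6752
row 6: Σ corner-gray over 9 cells = 5458  → 9.7930
row 7: Σ corner-gray over 9 cells = 4897  → 8.7864
row 8: Σ corner-gray over 9 cells = 4333  → 7.7745
row 9: Σ corner-gray over 9 cells = 5340  → 9.5813
row 10: Σ corner-gray over 9 cells = 5294  → 9.4987
row 11: Σ corner-gray over 9 cells = 4506  → 8.0849
Σ rows: total corner-gray = 54617  → 97.9962 mm³


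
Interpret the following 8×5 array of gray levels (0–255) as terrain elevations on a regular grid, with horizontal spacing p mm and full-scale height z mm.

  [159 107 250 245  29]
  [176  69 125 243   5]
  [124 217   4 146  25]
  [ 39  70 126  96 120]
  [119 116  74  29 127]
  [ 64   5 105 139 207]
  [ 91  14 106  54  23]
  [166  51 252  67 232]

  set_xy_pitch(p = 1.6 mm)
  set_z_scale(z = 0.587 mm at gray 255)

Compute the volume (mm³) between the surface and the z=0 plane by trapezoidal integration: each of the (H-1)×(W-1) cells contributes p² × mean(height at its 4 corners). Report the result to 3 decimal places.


height_mm = gray/255 × 0.587; cell vol = 1.6² × mean(4 corners)
unit = 1.6² × 0.587 / (4×255) = 0.00147325 mm³ per gray-sum
row 0: Σ corner-gray over 4 cells = 2447  → 3.6051
row 1: Σ corner-gray over 4 cells = 1938  → 2.8552
row 2: Σ corner-gray over 4 cells = 1626  → 2.3955
row 3: Σ corner-gray over 4 cells = 1427  → 2.1023
row 4: Σ corner-gray over 4 cells = 1453  → 2.1406
row 5: Σ corner-gray over 4 cells = 1231  → 1.8136
row 6: Σ corner-gray over 4 cells = 1600  → 2.3572
Σ rows: total corner-gray = 11722  → 17.2695 mm³

17.269


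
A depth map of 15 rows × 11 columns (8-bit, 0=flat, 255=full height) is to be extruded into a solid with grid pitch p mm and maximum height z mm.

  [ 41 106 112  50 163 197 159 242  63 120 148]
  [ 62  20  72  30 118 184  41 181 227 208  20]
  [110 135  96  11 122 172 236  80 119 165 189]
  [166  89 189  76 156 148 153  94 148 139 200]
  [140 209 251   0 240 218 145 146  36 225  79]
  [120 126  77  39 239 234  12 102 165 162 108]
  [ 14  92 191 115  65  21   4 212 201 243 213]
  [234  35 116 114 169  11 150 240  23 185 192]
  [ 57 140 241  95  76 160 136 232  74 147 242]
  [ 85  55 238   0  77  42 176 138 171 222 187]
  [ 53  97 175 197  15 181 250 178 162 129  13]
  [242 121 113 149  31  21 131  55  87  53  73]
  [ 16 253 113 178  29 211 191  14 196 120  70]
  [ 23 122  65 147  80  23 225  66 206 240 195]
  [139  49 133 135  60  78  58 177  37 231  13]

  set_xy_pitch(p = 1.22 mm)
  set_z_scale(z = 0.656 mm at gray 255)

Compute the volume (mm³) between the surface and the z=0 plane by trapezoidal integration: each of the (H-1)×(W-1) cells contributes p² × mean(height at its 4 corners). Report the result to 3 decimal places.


height_mm = gray/255 × 0.656; cell vol = 1.22² × mean(4 corners)
unit = 1.22² × 0.656 / (4×255) = 0.000957245 mm³ per gray-sum
row 0: Σ corner-gray over 10 cells = 4857  → 4.6493
row 1: Σ corner-gray over 10 cells = 4815  → 4.6091
row 2: Σ corner-gray over 10 cells = 5321  → 5.0935
row 3: Σ corner-gray over 10 cells = 5909  → 5.6564
row 4: Σ corner-gray over 10 cells = 5699  → 5.4553
row 5: Σ corner-gray over 10 cells = 5055  → 4.8389
row 6: Σ corner-gray over 10 cells = 5027  → 4.8121
row 7: Σ corner-gray over 10 cells = 5413  → 5.1816
row 8: Σ corner-gray over 10 cells = 5411  → 5.1797
row 9: Σ corner-gray over 10 cells = 5344  → 5.1155
row 10: Σ corner-gray over 10 cells = 4671  → 4.4713
row 11: Σ corner-gray over 10 cells = 4533  → 4.3392
row 12: Σ corner-gray over 10 cells = 5262  → 5.0370
row 13: Σ corner-gray over 10 cells = 4634  → 4.4359
Σ rows: total corner-gray = 71951  → 68.8748 mm³

68.875


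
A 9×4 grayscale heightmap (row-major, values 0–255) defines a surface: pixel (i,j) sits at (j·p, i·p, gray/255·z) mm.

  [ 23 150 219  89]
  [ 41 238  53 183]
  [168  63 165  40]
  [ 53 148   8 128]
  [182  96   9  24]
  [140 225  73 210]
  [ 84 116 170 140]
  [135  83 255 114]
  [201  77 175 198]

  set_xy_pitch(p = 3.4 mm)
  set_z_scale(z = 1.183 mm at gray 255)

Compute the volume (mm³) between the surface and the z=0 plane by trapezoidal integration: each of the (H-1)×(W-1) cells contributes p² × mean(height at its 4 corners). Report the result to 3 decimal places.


158.810

height_mm = gray/255 × 1.183; cell vol = 3.4² × mean(4 corners)
unit = 3.4² × 1.183 / (4×255) = 0.0134073 mm³ per gray-sum
row 0: Σ corner-gray over 3 cells = 1656  → 22.2025
row 1: Σ corner-gray over 3 cells = 1470  → 19.7088
row 2: Σ corner-gray over 3 cells = 1157  → 15.5123
row 3: Σ corner-gray over 3 cells = 909  → 12.1873
row 4: Σ corner-gray over 3 cells = 1362  → 18.2608
row 5: Σ corner-gray over 3 cells = 1742  → 23.3556
row 6: Σ corner-gray over 3 cells = 1721  → 23.0740
row 7: Σ corner-gray over 3 cells = 1828  → 24.5086
Σ rows: total corner-gray = 11845  → 158.8099 mm³


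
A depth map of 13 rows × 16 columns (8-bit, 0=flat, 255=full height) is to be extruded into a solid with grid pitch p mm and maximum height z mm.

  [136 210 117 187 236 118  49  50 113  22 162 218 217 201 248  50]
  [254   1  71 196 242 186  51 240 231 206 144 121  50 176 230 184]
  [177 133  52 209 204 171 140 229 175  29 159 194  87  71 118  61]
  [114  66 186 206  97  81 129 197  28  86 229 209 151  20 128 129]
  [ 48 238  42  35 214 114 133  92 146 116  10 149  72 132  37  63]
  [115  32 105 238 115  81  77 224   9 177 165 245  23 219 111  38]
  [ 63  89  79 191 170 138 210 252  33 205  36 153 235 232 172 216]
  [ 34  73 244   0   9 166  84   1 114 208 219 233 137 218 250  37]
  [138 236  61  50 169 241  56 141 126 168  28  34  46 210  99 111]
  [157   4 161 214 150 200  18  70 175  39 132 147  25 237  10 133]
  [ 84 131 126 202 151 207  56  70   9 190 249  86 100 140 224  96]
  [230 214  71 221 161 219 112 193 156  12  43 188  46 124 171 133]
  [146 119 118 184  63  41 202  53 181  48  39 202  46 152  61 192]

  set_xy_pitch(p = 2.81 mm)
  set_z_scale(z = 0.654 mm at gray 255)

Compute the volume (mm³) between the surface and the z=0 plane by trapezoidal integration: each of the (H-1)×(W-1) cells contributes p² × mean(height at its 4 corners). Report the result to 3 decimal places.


height_mm = gray/255 × 0.654; cell vol = 2.81² × mean(4 corners)
unit = 2.81² × 0.654 / (4×255) = 0.00506279 mm³ per gray-sum
row 0: Σ corner-gray over 15 cells = 9210  → 46.6283
row 1: Σ corner-gray over 15 cells = 8908  → 45.0994
row 2: Σ corner-gray over 15 cells = 8049  → 40.7504
row 3: Σ corner-gray over 15 cells = 7040  → 35.6421
row 4: Σ corner-gray over 15 cells = 6966  → 35.2674
row 5: Σ corner-gray over 15 cells = 8464  → 42.8515
row 6: Σ corner-gray over 15 cells = 8652  → 43.8033
row 7: Σ corner-gray over 15 cells = 7562  → 38.2848
row 8: Σ corner-gray over 15 cells = 7033  → 35.6066
row 9: Σ corner-gray over 15 cells = 7516  → 38.0520
row 10: Σ corner-gray over 15 cells = 8287  → 41.9554
row 11: Σ corner-gray over 15 cells = 7581  → 38.3810
Σ rows: total corner-gray = 95268  → 482.3222 mm³

482.322


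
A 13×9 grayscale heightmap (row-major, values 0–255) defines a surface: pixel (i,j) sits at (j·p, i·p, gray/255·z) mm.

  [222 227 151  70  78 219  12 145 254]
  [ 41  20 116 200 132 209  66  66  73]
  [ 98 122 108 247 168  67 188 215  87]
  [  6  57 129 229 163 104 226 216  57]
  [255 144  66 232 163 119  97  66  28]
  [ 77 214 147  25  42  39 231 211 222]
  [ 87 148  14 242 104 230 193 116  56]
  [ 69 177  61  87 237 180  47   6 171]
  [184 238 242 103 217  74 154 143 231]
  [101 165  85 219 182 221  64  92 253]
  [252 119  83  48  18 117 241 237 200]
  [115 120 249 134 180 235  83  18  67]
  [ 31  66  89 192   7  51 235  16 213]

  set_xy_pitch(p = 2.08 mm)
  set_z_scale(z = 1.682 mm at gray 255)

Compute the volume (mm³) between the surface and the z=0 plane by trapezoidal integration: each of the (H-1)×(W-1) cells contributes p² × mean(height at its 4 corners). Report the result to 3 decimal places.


373.581

height_mm = gray/255 × 1.682; cell vol = 2.08² × mean(4 corners)
unit = 2.08² × 1.682 / (4×255) = 0.00713432 mm³ per gray-sum
row 0: Σ corner-gray over 8 cells = 4012  → 28.6229
row 1: Σ corner-gray over 8 cells = 4147  → 29.5860
row 2: Σ corner-gray over 8 cells = 4726  → 33.7168
row 3: Σ corner-gray over 8 cells = 4368  → 31.1627
row 4: Σ corner-gray over 8 cells = 4174  → 29.7786
row 5: Σ corner-gray over 8 cells = 4354  → 31.0628
row 6: Σ corner-gray over 8 cells = 4067  → 29.0153
row 7: Σ corner-gray over 8 cells = 4587  → 32.7251
row 8: Σ corner-gray over 8 cells = 5167  → 36.8630
row 9: Σ corner-gray over 8 cells = 4588  → 32.7323
row 10: Σ corner-gray over 8 cells = 4398  → 31.3767
row 11: Σ corner-gray over 8 cells = 3776  → 26.9392
Σ rows: total corner-gray = 52364  → 373.5815 mm³


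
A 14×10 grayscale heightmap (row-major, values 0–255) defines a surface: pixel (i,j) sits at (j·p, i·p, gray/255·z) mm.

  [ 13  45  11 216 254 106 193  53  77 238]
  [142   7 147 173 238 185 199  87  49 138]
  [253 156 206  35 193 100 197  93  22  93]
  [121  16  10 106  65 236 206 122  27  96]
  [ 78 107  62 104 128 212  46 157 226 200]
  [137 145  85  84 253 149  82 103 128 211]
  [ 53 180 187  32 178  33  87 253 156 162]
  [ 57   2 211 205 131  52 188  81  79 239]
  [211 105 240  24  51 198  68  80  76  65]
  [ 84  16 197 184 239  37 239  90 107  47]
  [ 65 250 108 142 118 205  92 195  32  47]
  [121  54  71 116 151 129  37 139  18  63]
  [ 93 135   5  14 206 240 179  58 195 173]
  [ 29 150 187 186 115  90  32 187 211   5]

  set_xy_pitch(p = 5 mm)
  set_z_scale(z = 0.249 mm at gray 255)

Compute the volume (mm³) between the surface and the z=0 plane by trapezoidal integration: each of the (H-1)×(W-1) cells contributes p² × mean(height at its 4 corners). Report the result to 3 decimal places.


height_mm = gray/255 × 0.249; cell vol = 5² × mean(4 corners)
unit = 5² × 0.249 / (4×255) = 0.00610294 mm³ per gray-sum
row 0: Σ corner-gray over 9 cells = 4611  → 28.1407
row 1: Σ corner-gray over 9 cells = 4800  → 29.2941
row 2: Σ corner-gray over 9 cells = 4143  → 25.2845
row 3: Σ corner-gray over 9 cells = 4155  → 25.3577
row 4: Σ corner-gray over 9 cells = 4768  → 29.0988
row 5: Σ corner-gray over 9 cells = 4833  → 29.4955
row 6: Σ corner-gray over 9 cells = 4621  → 28.2017
row 7: Σ corner-gray over 9 cells = 4154  → 25.3516
row 8: Σ corner-gray over 9 cells = 4309  → 26.2976
row 9: Σ corner-gray over 9 cells = 4745  → 28.9585
row 10: Σ corner-gray over 9 cells = 4010  → 24.4728
row 11: Σ corner-gray over 9 cells = 3944  → 24.0700
row 12: Σ corner-gray over 9 cells = 4680  → 28.5618
Σ rows: total corner-gray = 57773  → 352.5852 mm³

352.585


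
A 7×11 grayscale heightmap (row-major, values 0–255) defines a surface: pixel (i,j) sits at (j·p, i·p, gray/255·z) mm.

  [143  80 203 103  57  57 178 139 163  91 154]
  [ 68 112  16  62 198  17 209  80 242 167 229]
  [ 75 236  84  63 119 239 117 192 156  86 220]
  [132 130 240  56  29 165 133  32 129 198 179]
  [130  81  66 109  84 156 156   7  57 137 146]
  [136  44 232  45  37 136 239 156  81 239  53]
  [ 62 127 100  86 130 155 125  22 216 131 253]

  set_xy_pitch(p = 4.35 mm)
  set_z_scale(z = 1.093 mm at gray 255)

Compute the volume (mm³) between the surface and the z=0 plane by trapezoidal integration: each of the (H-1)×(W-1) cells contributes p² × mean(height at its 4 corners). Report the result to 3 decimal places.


607.289

height_mm = gray/255 × 1.093; cell vol = 4.35² × mean(4 corners)
unit = 4.35² × 1.093 / (4×255) = 0.0202768 mm³ per gray-sum
row 0: Σ corner-gray over 10 cells = 4942  → 100.2077
row 1: Σ corner-gray over 10 cells = 5382  → 109.1295
row 2: Σ corner-gray over 10 cells = 5414  → 109.7784
row 3: Σ corner-gray over 10 cells = 4517  → 91.5901
row 4: Σ corner-gray over 10 cells = 4589  → 93.0500
row 5: Σ corner-gray over 10 cells = 5106  → 103.5331
Σ rows: total corner-gray = 29950  → 607.2889 mm³


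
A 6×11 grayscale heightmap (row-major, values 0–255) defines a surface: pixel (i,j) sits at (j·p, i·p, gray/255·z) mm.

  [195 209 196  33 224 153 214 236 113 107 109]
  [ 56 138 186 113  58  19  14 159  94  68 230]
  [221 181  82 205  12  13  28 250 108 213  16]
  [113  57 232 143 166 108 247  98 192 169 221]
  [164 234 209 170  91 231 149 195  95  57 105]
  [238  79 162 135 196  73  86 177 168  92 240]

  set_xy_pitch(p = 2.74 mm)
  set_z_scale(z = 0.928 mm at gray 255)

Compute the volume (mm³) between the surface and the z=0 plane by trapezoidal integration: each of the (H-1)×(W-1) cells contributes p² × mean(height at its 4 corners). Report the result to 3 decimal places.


height_mm = gray/255 × 0.928; cell vol = 2.74² × mean(4 corners)
unit = 2.74² × 0.928 / (4×255) = 0.00683044 mm³ per gray-sum
row 0: Σ corner-gray over 10 cells = 5258  → 35.9145
row 1: Σ corner-gray over 10 cells = 4405  → 30.0881
row 2: Σ corner-gray over 10 cells = 5579  → 38.1070
row 3: Σ corner-gray over 10 cells = 6289  → 42.9567
row 4: Σ corner-gray over 10 cells = 5945  → 40.6070
Σ rows: total corner-gray = 27476  → 187.6733 mm³

187.673


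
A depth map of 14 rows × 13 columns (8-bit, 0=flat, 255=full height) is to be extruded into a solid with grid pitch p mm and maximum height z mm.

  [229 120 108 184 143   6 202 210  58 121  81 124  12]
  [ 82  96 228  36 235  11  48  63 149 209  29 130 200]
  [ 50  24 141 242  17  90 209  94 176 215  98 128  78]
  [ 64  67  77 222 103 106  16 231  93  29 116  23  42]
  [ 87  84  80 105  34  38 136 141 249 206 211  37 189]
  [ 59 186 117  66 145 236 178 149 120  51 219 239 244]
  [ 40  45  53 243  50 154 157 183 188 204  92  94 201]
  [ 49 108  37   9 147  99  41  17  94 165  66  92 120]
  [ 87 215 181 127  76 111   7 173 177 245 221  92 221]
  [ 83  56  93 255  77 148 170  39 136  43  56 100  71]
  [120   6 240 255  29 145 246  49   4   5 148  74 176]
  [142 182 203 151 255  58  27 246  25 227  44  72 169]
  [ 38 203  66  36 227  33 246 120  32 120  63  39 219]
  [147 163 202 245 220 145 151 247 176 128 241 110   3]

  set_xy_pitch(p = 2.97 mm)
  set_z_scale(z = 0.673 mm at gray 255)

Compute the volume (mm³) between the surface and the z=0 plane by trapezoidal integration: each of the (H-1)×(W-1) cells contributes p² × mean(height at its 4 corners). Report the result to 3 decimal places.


height_mm = gray/255 × 0.673; cell vol = 2.97² × mean(4 corners)
unit = 2.97² × 0.673 / (4×255) = 0.00582006 mm³ per gray-sum
row 0: Σ corner-gray over 12 cells = 5705  → 33.2035
row 1: Σ corner-gray over 12 cells = 5746  → 33.4421
row 2: Σ corner-gray over 12 cells = 5268  → 30.6601
row 3: Σ corner-gray over 12 cells = 5190  → 30.2061
row 4: Σ corner-gray over 12 cells = 6633  → 38.6045
row 5: Σ corner-gray over 12 cells = 6882  → 40.0537
row 6: Σ corner-gray over 12 cells = 5086  → 29.6008
row 7: Σ corner-gray over 12 cells = 5477  → 31.8765
row 8: Σ corner-gray over 12 cells = 6058  → 35.2580
row 9: Σ corner-gray over 12 cells = 5198  → 30.2527
row 10: Σ corner-gray over 12 cells = 5989  → 34.8564
row 11: Σ corner-gray over 12 cells = 5918  → 34.4431
row 12: Σ corner-gray over 12 cells = 6833  → 39.7685
Σ rows: total corner-gray = 75983  → 442.2260 mm³

442.226


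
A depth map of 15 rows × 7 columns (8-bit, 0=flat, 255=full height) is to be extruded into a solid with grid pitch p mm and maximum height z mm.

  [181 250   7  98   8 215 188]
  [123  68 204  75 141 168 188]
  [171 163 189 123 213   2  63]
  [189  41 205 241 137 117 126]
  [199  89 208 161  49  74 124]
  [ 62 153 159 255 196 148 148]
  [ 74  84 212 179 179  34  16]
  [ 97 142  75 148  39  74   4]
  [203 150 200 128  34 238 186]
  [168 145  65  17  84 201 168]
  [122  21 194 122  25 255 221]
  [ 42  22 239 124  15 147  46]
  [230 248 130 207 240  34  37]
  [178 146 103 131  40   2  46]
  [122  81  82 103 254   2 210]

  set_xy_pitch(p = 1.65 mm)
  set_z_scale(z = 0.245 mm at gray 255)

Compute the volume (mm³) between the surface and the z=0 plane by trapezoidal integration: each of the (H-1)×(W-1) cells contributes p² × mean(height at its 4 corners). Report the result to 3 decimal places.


height_mm = gray/255 × 0.245; cell vol = 1.65² × mean(4 corners)
unit = 1.65² × 0.245 / (4×255) = 0.000653934 mm³ per gray-sum
row 0: Σ corner-gray over 6 cells = 3148  → 2.0586
row 1: Σ corner-gray over 6 cells = 3237  → 2.1168
row 2: Σ corner-gray over 6 cells = 3411  → 2.2306
row 3: Σ corner-gray over 6 cells = 3282  → 2.1462
row 4: Σ corner-gray over 6 cells = 3517  → 2.2999
row 5: Σ corner-gray over 6 cells = 3498  → 2.2875
row 6: Σ corner-gray over 6 cells = 2523  → 1.6499
row 7: Σ corner-gray over 6 cells = 2946  → 1.9265
row 8: Σ corner-gray over 6 cells = 3249  → 2.1246
row 9: Σ corner-gray over 6 cells = 2937  → 1.9206
row 10: Σ corner-gray over 6 cells = 2759  → 1.8042
row 11: Σ corner-gray over 6 cells = 3167  → 2.0710
row 12: Σ corner-gray over 6 cells = 3053  → 1.9965
row 13: Σ corner-gray over 6 cells = 2444  → 1.5982
Σ rows: total corner-gray = 43171  → 28.2310 mm³

28.231


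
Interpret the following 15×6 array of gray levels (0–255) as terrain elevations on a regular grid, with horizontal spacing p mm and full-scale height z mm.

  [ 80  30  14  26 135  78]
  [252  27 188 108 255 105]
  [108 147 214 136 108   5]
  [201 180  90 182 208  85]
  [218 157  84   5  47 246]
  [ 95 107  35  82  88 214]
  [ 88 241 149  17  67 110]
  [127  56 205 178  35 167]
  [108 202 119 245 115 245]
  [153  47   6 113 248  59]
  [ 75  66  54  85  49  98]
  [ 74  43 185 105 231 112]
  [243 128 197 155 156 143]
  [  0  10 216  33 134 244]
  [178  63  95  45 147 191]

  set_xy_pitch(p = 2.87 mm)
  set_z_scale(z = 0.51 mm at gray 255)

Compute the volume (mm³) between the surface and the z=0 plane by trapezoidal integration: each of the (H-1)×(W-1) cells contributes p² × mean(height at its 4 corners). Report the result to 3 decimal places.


height_mm = gray/255 × 0.51; cell vol = 2.87² × mean(4 corners)
unit = 2.87² × 0.51 / (4×255) = 0.00411845 mm³ per gray-sum
row 0: Σ corner-gray over 5 cells = 2081  → 8.5705
row 1: Σ corner-gray over 5 cells = 2836  → 11.6799
row 2: Σ corner-gray over 5 cells = 2929  → 12.0629
row 3: Σ corner-gray over 5 cells = 2656  → 10.9386
row 4: Σ corner-gray over 5 cells = 1983  → 8.1669
row 5: Σ corner-gray over 5 cells = 2079  → 8.5623
row 6: Σ corner-gray over 5 cells = 2388  → 9.8349
row 7: Σ corner-gray over 5 cells = 2957  → 12.1783
row 8: Σ corner-gray over 5 cells = 2755  → 11.3463
row 9: Σ corner-gray over 5 cells = 1721  → 7.0879
row 10: Σ corner-gray over 5 cells = 1995  → 8.2163
row 11: Σ corner-gray over 5 cells = 2972  → 12.2400
row 12: Σ corner-gray over 5 cells = 2688  → 11.0704
row 13: Σ corner-gray over 5 cells = 2099  → 8.6446
Σ rows: total corner-gray = 34139  → 140.5998 mm³

140.600


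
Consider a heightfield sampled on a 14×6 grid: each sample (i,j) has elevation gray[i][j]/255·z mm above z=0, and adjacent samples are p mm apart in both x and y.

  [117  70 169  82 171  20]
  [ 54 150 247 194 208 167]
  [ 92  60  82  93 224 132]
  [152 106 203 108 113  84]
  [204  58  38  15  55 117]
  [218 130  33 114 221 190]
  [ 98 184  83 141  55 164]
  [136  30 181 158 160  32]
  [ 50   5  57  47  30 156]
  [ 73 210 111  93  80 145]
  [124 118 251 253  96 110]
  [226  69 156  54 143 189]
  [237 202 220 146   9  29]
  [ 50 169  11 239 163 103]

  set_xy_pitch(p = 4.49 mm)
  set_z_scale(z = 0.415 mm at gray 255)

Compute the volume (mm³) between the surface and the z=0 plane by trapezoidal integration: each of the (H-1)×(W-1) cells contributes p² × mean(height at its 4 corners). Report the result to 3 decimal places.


height_mm = gray/255 × 0.415; cell vol = 4.49² × mean(4 corners)
unit = 4.49² × 0.415 / (4×255) = 0.00820239 mm³ per gray-sum
row 0: Σ corner-gray over 5 cells = 2940  → 24.1150
row 1: Σ corner-gray over 5 cells = 2961  → 24.2873
row 2: Σ corner-gray over 5 cells = 2438  → 19.9974
row 3: Σ corner-gray over 5 cells = 1949  → 15.9865
row 4: Σ corner-gray over 5 cells = 2057  → 16.8723
row 5: Σ corner-gray over 5 cells = 2592  → 21.2606
row 6: Σ corner-gray over 5 cells = 2414  → 19.8006
row 7: Σ corner-gray over 5 cells = 1710  → 14.0261
row 8: Σ corner-gray over 5 cells = 1690  → 13.8620
row 9: Σ corner-gray over 5 cells = 2876  → 23.5901
row 10: Σ corner-gray over 5 cells = 2929  → 24.0248
row 11: Σ corner-gray over 5 cells = 2679  → 21.9742
row 12: Σ corner-gray over 5 cells = 2737  → 22.4500
Σ rows: total corner-gray = 31972  → 262.2469 mm³

262.247


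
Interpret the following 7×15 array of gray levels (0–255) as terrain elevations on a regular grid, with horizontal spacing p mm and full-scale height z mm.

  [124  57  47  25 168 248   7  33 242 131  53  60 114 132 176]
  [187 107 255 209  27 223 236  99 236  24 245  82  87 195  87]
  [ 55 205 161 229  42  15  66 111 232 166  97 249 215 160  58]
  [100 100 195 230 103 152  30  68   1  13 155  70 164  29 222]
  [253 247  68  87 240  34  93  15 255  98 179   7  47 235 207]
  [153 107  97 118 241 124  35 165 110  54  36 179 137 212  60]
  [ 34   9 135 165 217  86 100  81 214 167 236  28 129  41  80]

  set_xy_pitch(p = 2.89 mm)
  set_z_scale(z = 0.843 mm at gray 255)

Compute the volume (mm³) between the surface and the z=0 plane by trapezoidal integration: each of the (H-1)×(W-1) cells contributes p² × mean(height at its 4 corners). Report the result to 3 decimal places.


297.095

height_mm = gray/255 × 0.843; cell vol = 2.89² × mean(4 corners)
unit = 2.89² × 0.843 / (4×255) = 0.00690276 mm³ per gray-sum
row 0: Σ corner-gray over 14 cells = 7258  → 50.1003
row 1: Σ corner-gray over 14 cells = 8333  → 57.5207
row 2: Σ corner-gray over 14 cells = 6951  → 47.9811
row 3: Σ corner-gray over 14 cells = 6612  → 45.6411
row 4: Σ corner-gray over 14 cells = 7113  → 49.0994
row 5: Σ corner-gray over 14 cells = 6773  → 46.7524
Σ rows: total corner-gray = 43040  → 297.0950 mm³


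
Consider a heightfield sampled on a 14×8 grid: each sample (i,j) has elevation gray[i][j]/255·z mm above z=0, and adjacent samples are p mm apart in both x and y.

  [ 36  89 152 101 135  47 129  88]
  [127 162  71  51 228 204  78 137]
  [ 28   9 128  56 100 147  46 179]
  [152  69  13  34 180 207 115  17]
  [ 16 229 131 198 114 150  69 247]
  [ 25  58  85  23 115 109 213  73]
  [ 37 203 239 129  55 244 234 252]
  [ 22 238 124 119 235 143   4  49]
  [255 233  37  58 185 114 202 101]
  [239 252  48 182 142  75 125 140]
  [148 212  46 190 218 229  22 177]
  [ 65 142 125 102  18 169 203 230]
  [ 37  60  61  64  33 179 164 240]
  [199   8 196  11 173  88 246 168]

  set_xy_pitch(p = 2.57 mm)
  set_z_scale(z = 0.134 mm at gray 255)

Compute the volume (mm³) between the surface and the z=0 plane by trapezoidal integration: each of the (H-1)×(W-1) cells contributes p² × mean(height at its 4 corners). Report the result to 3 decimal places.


height_mm = gray/255 × 0.134; cell vol = 2.57² × mean(4 corners)
unit = 2.57² × 0.134 / (4×255) = 0.000867703 mm³ per gray-sum
row 0: Σ corner-gray over 7 cells = 3282  → 2.8478
row 1: Σ corner-gray over 7 cells = 3031  → 2.6300
row 2: Σ corner-gray over 7 cells = 2584  → 2.2421
row 3: Σ corner-gray over 7 cells = 3450  → 2.9936
row 4: Σ corner-gray over 7 cells = 3349  → 2.9059
row 5: Σ corner-gray over 7 cells = 3801  → 3.2981
row 6: Σ corner-gray over 7 cells = 4294  → 3.7259
row 7: Σ corner-gray over 7 cells = 3811  → 3.3068
row 8: Σ corner-gray over 7 cells = 4041  → 3.5064
row 9: Σ corner-gray over 7 cells = 4186  → 3.6322
row 10: Σ corner-gray over 7 cells = 3972  → 3.4465
row 11: Σ corner-gray over 7 cells = 3212  → 2.7871
row 12: Σ corner-gray over 7 cells = 3210  → 2.7853
Σ rows: total corner-gray = 46223  → 40.1078 mm³

40.108


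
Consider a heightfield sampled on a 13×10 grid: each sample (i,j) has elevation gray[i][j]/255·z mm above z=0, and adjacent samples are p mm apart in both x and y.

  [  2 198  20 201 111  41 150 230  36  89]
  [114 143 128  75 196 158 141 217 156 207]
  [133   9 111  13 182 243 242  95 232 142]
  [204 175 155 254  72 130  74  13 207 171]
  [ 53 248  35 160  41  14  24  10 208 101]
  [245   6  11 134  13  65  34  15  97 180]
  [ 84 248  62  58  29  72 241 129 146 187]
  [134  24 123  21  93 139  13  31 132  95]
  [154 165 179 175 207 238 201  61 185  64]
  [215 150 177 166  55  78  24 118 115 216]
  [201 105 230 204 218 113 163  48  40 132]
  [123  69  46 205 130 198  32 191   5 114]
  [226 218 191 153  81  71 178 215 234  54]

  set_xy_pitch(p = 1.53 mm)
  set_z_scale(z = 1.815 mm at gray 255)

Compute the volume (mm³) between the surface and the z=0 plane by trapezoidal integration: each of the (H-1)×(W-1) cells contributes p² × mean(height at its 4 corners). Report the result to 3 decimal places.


height_mm = gray/255 × 1.815; cell vol = 1.53² × mean(4 corners)
unit = 1.53² × 1.815 / (4×255) = 0.00416543 mm³ per gray-sum
row 0: Σ corner-gray over 9 cells = 4814  → 20.0524
row 1: Σ corner-gray over 9 cells = 5278  → 21.9851
row 2: Σ corner-gray over 9 cells = 5064  → 21.0937
row 3: Σ corner-gray over 9 cells = 4169  → 17.3657
row 4: Σ corner-gray over 9 cells = 2809  → 11.7007
row 5: Σ corner-gray over 9 cells = 3416  → 14.2291
row 6: Σ corner-gray over 9 cells = 3622  → 15.0872
row 7: Σ corner-gray over 9 cells = 4421  → 18.4153
row 8: Σ corner-gray over 9 cells = 5237  → 21.8143
row 9: Σ corner-gray over 9 cells = 4772  → 19.8774
row 10: Σ corner-gray over 9 cells = 4564  → 19.0110
row 11: Σ corner-gray over 9 cells = 4951  → 20.6230
Σ rows: total corner-gray = 53117  → 221.2549 mm³

221.255


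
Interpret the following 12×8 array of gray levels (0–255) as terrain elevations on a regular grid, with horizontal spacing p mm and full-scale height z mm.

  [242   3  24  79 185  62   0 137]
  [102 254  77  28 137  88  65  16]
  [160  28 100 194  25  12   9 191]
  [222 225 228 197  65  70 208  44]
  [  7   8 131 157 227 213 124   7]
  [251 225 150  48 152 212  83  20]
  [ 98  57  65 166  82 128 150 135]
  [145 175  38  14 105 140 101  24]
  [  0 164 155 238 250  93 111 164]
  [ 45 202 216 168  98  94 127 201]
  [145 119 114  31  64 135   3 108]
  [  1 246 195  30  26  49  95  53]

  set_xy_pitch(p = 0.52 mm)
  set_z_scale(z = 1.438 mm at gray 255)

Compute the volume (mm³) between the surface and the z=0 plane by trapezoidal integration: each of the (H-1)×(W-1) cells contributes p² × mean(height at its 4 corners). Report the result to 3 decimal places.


13.709

height_mm = gray/255 × 1.438; cell vol = 0.52² × mean(4 corners)
unit = 0.52² × 1.438 / (4×255) = 0.000381211 mm³ per gray-sum
row 0: Σ corner-gray over 7 cells = 2501  → 0.9534
row 1: Σ corner-gray over 7 cells = 2503  → 0.9542
row 2: Σ corner-gray over 7 cells = 3339  → 1.2729
row 3: Σ corner-gray over 7 cells = 3986  → 1.5195
row 4: Σ corner-gray over 7 cells = 3745  → 1.4276
row 5: Σ corner-gray over 7 cells = 3540  → 1.3495
row 6: Σ corner-gray over 7 cells = 2844  → 1.0842
row 7: Σ corner-gray over 7 cells = 3501  → 1.3346
row 8: Σ corner-gray over 7 cells = 4242  → 1.6171
row 9: Σ corner-gray over 7 cells = 3241  → 1.2355
row 10: Σ corner-gray over 7 cells = 2521  → 0.9610
Σ rows: total corner-gray = 35963  → 13.7095 mm³


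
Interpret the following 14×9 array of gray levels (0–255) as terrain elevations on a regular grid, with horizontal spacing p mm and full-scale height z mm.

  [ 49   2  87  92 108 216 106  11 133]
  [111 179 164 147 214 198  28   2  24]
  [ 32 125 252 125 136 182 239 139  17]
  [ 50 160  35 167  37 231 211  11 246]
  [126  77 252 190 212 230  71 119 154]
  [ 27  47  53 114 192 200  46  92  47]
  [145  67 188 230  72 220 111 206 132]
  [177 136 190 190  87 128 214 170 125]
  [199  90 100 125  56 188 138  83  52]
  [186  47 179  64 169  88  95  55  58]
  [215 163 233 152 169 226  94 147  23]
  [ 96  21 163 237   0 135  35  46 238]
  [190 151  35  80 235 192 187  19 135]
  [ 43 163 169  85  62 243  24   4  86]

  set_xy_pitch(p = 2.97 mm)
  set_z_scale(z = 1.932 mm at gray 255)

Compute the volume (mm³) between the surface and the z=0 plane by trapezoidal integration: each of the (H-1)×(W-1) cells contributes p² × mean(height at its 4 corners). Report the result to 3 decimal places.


898.831

height_mm = gray/255 × 1.932; cell vol = 2.97² × mean(4 corners)
unit = 2.97² × 1.932 / (4×255) = 0.0167078 mm³ per gray-sum
row 0: Σ corner-gray over 8 cells = 3425  → 57.2243
row 1: Σ corner-gray over 8 cells = 4444  → 74.2496
row 2: Σ corner-gray over 8 cells = 4445  → 74.2663
row 3: Σ corner-gray over 8 cells = 4582  → 76.5552
row 4: Σ corner-gray over 8 cells = 4144  → 69.2372
row 5: Σ corner-gray over 8 cells = 4027  → 67.2824
row 6: Σ corner-gray over 8 cells = 4997  → 83.4890
row 7: Σ corner-gray over 8 cells = 4343  → 72.5621
row 8: Σ corner-gray over 8 cells = 3449  → 57.6253
row 9: Σ corner-gray over 8 cells = 4244  → 70.9080
row 10: Σ corner-gray over 8 cells = 4214  → 70.4068
row 11: Σ corner-gray over 8 cells = 3731  → 62.3369
row 12: Σ corner-gray over 8 cells = 3752  → 62.6877
Σ rows: total corner-gray = 53797  → 898.8307 mm³


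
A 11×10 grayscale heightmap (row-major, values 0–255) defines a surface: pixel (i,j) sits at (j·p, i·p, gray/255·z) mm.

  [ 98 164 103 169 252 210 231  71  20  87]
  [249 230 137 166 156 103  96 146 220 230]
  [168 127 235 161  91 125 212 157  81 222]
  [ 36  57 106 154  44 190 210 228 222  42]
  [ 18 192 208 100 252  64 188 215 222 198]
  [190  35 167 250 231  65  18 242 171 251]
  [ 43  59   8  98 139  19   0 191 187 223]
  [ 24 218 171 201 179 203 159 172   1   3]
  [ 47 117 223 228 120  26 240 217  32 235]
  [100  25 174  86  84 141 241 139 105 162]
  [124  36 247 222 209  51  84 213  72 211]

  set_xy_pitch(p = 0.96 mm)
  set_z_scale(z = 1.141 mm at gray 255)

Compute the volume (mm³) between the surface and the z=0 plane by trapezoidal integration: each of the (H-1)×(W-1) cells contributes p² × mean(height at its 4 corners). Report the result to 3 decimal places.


height_mm = gray/255 × 1.141; cell vol = 0.96² × mean(4 corners)
unit = 0.96² × 1.141 / (4×255) = 0.00103093 mm³ per gray-sum
row 0: Σ corner-gray over 9 cells = 5612  → 5.7856
row 1: Σ corner-gray over 9 cells = 5755  → 5.9330
row 2: Σ corner-gray over 9 cells = 5268  → 5.4309
row 3: Σ corner-gray over 9 cells = 5598  → 5.7711
row 4: Σ corner-gray over 9 cells = 5897  → 6.0794
row 5: Σ corner-gray over 9 cells = 4467  → 4.6052
row 6: Σ corner-gray over 9 cells = 4303  → 4.4361
row 7: Σ corner-gray over 9 cells = 5323  → 5.4876
row 8: Σ corner-gray over 9 cells = 4940  → 5.0928
row 9: Σ corner-gray over 9 cells = 4855  → 5.0052
Σ rows: total corner-gray = 52018  → 53.6268 mm³

53.627
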